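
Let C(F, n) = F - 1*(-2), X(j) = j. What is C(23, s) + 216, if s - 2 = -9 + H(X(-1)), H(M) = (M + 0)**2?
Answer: 241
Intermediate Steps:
H(M) = M**2
s = -6 (s = 2 + (-9 + (-1)**2) = 2 + (-9 + 1) = 2 - 8 = -6)
C(F, n) = 2 + F (C(F, n) = F + 2 = 2 + F)
C(23, s) + 216 = (2 + 23) + 216 = 25 + 216 = 241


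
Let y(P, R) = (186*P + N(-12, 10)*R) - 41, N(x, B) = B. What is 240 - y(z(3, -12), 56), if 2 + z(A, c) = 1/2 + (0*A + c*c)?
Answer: -26784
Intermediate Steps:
z(A, c) = -3/2 + c² (z(A, c) = -2 + (1/2 + (0*A + c*c)) = -2 + (½ + (0 + c²)) = -2 + (½ + c²) = -3/2 + c²)
y(P, R) = -41 + 10*R + 186*P (y(P, R) = (186*P + 10*R) - 41 = (10*R + 186*P) - 41 = -41 + 10*R + 186*P)
240 - y(z(3, -12), 56) = 240 - (-41 + 10*56 + 186*(-3/2 + (-12)²)) = 240 - (-41 + 560 + 186*(-3/2 + 144)) = 240 - (-41 + 560 + 186*(285/2)) = 240 - (-41 + 560 + 26505) = 240 - 1*27024 = 240 - 27024 = -26784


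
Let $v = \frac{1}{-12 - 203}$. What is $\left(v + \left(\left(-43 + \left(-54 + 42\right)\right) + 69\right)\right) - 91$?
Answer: $- \frac{16556}{215} \approx -77.005$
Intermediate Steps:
$v = - \frac{1}{215}$ ($v = \frac{1}{-215} = - \frac{1}{215} \approx -0.0046512$)
$\left(v + \left(\left(-43 + \left(-54 + 42\right)\right) + 69\right)\right) - 91 = \left(- \frac{1}{215} + \left(\left(-43 + \left(-54 + 42\right)\right) + 69\right)\right) - 91 = \left(- \frac{1}{215} + \left(\left(-43 - 12\right) + 69\right)\right) - 91 = \left(- \frac{1}{215} + \left(-55 + 69\right)\right) - 91 = \left(- \frac{1}{215} + 14\right) - 91 = \frac{3009}{215} - 91 = - \frac{16556}{215}$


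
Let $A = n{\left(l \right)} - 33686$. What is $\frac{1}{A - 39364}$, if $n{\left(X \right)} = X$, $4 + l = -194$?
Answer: $- \frac{1}{73248} \approx -1.3652 \cdot 10^{-5}$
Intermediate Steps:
$l = -198$ ($l = -4 - 194 = -198$)
$A = -33884$ ($A = -198 - 33686 = -33884$)
$\frac{1}{A - 39364} = \frac{1}{-33884 - 39364} = \frac{1}{-73248} = - \frac{1}{73248}$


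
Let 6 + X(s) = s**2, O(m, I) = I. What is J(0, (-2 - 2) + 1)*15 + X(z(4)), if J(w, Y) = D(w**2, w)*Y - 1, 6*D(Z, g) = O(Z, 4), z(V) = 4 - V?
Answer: -51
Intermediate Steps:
D(Z, g) = 2/3 (D(Z, g) = (1/6)*4 = 2/3)
X(s) = -6 + s**2
J(w, Y) = -1 + 2*Y/3 (J(w, Y) = 2*Y/3 - 1 = -1 + 2*Y/3)
J(0, (-2 - 2) + 1)*15 + X(z(4)) = (-1 + 2*((-2 - 2) + 1)/3)*15 + (-6 + (4 - 1*4)**2) = (-1 + 2*(-4 + 1)/3)*15 + (-6 + (4 - 4)**2) = (-1 + (2/3)*(-3))*15 + (-6 + 0**2) = (-1 - 2)*15 + (-6 + 0) = -3*15 - 6 = -45 - 6 = -51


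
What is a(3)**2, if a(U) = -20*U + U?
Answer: 3249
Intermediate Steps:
a(U) = -19*U
a(3)**2 = (-19*3)**2 = (-57)**2 = 3249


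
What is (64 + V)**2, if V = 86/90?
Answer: 8543929/2025 ≈ 4219.2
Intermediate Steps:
V = 43/45 (V = 86*(1/90) = 43/45 ≈ 0.95556)
(64 + V)**2 = (64 + 43/45)**2 = (2923/45)**2 = 8543929/2025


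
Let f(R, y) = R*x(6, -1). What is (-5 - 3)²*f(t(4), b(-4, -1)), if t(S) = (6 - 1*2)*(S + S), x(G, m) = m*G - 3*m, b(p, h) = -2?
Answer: -6144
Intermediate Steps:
x(G, m) = -3*m + G*m (x(G, m) = G*m - 3*m = -3*m + G*m)
t(S) = 8*S (t(S) = (6 - 2)*(2*S) = 4*(2*S) = 8*S)
f(R, y) = -3*R (f(R, y) = R*(-(-3 + 6)) = R*(-1*3) = R*(-3) = -3*R)
(-5 - 3)²*f(t(4), b(-4, -1)) = (-5 - 3)²*(-24*4) = (-8)²*(-3*32) = 64*(-96) = -6144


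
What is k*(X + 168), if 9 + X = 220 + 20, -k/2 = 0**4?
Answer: 0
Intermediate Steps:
k = 0 (k = -2*0**4 = -2*0 = 0)
X = 231 (X = -9 + (220 + 20) = -9 + 240 = 231)
k*(X + 168) = 0*(231 + 168) = 0*399 = 0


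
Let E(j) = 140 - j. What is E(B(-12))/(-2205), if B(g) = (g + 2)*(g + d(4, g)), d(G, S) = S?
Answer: 20/441 ≈ 0.045351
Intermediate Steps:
B(g) = 2*g*(2 + g) (B(g) = (g + 2)*(g + g) = (2 + g)*(2*g) = 2*g*(2 + g))
E(B(-12))/(-2205) = (140 - 2*(-12)*(2 - 12))/(-2205) = (140 - 2*(-12)*(-10))*(-1/2205) = (140 - 1*240)*(-1/2205) = (140 - 240)*(-1/2205) = -100*(-1/2205) = 20/441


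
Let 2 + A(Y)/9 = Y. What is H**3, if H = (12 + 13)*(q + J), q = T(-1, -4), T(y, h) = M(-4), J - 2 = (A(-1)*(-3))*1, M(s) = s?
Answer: 7703734375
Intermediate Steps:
A(Y) = -18 + 9*Y
J = 83 (J = 2 + ((-18 + 9*(-1))*(-3))*1 = 2 + ((-18 - 9)*(-3))*1 = 2 - 27*(-3)*1 = 2 + 81*1 = 2 + 81 = 83)
T(y, h) = -4
q = -4
H = 1975 (H = (12 + 13)*(-4 + 83) = 25*79 = 1975)
H**3 = 1975**3 = 7703734375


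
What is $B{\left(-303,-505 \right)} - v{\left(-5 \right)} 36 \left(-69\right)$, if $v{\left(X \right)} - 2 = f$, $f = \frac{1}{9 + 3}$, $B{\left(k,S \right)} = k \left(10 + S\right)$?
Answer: $155160$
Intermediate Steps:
$f = \frac{1}{12} \approx 0.083333$
$v{\left(X \right)} = \frac{25}{12}$ ($v{\left(X \right)} = 2 + \frac{1}{12} = \frac{25}{12}$)
$B{\left(-303,-505 \right)} - v{\left(-5 \right)} 36 \left(-69\right) = - 303 \left(10 - 505\right) - \frac{25}{12} \cdot 36 \left(-69\right) = \left(-303\right) \left(-495\right) - 75 \left(-69\right) = 149985 - -5175 = 149985 + 5175 = 155160$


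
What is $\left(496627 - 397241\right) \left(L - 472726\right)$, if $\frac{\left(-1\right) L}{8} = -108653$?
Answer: $39406350228$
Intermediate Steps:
$L = 869224$ ($L = \left(-8\right) \left(-108653\right) = 869224$)
$\left(496627 - 397241\right) \left(L - 472726\right) = \left(496627 - 397241\right) \left(869224 - 472726\right) = 99386 \cdot 396498 = 39406350228$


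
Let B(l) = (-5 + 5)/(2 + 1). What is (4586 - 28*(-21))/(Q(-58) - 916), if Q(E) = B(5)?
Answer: -2587/458 ≈ -5.6485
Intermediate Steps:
B(l) = 0 (B(l) = 0/3 = 0*(1/3) = 0)
Q(E) = 0
(4586 - 28*(-21))/(Q(-58) - 916) = (4586 - 28*(-21))/(0 - 916) = (4586 + 588)/(-916) = 5174*(-1/916) = -2587/458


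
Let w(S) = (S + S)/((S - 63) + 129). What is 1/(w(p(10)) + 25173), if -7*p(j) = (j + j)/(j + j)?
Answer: 461/11604751 ≈ 3.9725e-5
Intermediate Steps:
p(j) = -⅐ (p(j) = -(j + j)/(7*(j + j)) = -2*j/(7*(2*j)) = -2*j*1/(2*j)/7 = -⅐*1 = -⅐)
w(S) = 2*S/(66 + S) (w(S) = (2*S)/((-63 + S) + 129) = (2*S)/(66 + S) = 2*S/(66 + S))
1/(w(p(10)) + 25173) = 1/(2*(-⅐)/(66 - ⅐) + 25173) = 1/(2*(-⅐)/(461/7) + 25173) = 1/(2*(-⅐)*(7/461) + 25173) = 1/(-2/461 + 25173) = 1/(11604751/461) = 461/11604751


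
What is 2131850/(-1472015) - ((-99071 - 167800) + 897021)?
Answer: -185518476820/294403 ≈ -6.3015e+5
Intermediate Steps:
2131850/(-1472015) - ((-99071 - 167800) + 897021) = 2131850*(-1/1472015) - (-266871 + 897021) = -426370/294403 - 1*630150 = -426370/294403 - 630150 = -185518476820/294403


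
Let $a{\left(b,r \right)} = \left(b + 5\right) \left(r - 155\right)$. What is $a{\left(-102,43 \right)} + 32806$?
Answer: $43670$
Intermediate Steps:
$a{\left(b,r \right)} = \left(-155 + r\right) \left(5 + b\right)$ ($a{\left(b,r \right)} = \left(5 + b\right) \left(-155 + r\right) = \left(-155 + r\right) \left(5 + b\right)$)
$a{\left(-102,43 \right)} + 32806 = \left(-775 - -15810 + 5 \cdot 43 - 4386\right) + 32806 = \left(-775 + 15810 + 215 - 4386\right) + 32806 = 10864 + 32806 = 43670$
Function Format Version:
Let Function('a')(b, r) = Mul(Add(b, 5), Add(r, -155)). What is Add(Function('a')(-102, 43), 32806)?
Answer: 43670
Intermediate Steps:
Function('a')(b, r) = Mul(Add(-155, r), Add(5, b)) (Function('a')(b, r) = Mul(Add(5, b), Add(-155, r)) = Mul(Add(-155, r), Add(5, b)))
Add(Function('a')(-102, 43), 32806) = Add(Add(-775, Mul(-155, -102), Mul(5, 43), Mul(-102, 43)), 32806) = Add(Add(-775, 15810, 215, -4386), 32806) = Add(10864, 32806) = 43670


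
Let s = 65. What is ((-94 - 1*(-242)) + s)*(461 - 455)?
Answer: 1278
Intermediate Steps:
((-94 - 1*(-242)) + s)*(461 - 455) = ((-94 - 1*(-242)) + 65)*(461 - 455) = ((-94 + 242) + 65)*6 = (148 + 65)*6 = 213*6 = 1278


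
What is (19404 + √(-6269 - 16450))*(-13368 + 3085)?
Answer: -199531332 - 10283*I*√22719 ≈ -1.9953e+8 - 1.5499e+6*I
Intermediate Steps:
(19404 + √(-6269 - 16450))*(-13368 + 3085) = (19404 + √(-22719))*(-10283) = (19404 + I*√22719)*(-10283) = -199531332 - 10283*I*√22719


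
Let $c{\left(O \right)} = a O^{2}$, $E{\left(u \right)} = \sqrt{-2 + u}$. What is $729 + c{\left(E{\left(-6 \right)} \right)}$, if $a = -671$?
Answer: $6097$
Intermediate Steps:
$c{\left(O \right)} = - 671 O^{2}$
$729 + c{\left(E{\left(-6 \right)} \right)} = 729 - 671 \left(\sqrt{-2 - 6}\right)^{2} = 729 - 671 \left(\sqrt{-8}\right)^{2} = 729 - 671 \left(2 i \sqrt{2}\right)^{2} = 729 - -5368 = 729 + 5368 = 6097$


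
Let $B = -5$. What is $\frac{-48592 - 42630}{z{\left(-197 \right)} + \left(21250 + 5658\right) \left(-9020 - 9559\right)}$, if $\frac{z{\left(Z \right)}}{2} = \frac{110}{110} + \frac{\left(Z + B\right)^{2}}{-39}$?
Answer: $\frac{1778829}{9748553539} \approx 0.00018247$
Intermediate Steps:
$z{\left(Z \right)} = 2 - \frac{2 \left(-5 + Z\right)^{2}}{39}$ ($z{\left(Z \right)} = 2 \left(\frac{110}{110} + \frac{\left(Z - 5\right)^{2}}{-39}\right) = 2 \left(110 \cdot \frac{1}{110} + \left(-5 + Z\right)^{2} \left(- \frac{1}{39}\right)\right) = 2 \left(1 - \frac{\left(-5 + Z\right)^{2}}{39}\right) = 2 - \frac{2 \left(-5 + Z\right)^{2}}{39}$)
$\frac{-48592 - 42630}{z{\left(-197 \right)} + \left(21250 + 5658\right) \left(-9020 - 9559\right)} = \frac{-48592 - 42630}{\left(2 - \frac{2 \left(-5 - 197\right)^{2}}{39}\right) + \left(21250 + 5658\right) \left(-9020 - 9559\right)} = - \frac{91222}{\left(2 - \frac{2 \left(-202\right)^{2}}{39}\right) + 26908 \left(-18579\right)} = - \frac{91222}{\left(2 - \frac{81608}{39}\right) - 499923732} = - \frac{91222}{- \frac{81530}{39} - 499923732} = - \frac{91222}{- \frac{19497107078}{39}} = \left(-91222\right) \left(- \frac{39}{19497107078}\right) = \frac{1778829}{9748553539}$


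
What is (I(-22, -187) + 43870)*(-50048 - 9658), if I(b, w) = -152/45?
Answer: -13095502732/5 ≈ -2.6191e+9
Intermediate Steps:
I(b, w) = -152/45 (I(b, w) = -152*1/45 = -152/45)
(I(-22, -187) + 43870)*(-50048 - 9658) = (-152/45 + 43870)*(-50048 - 9658) = (1973998/45)*(-59706) = -13095502732/5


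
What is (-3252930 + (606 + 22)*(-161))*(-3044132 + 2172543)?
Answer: 2923342626382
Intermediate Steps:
(-3252930 + (606 + 22)*(-161))*(-3044132 + 2172543) = (-3252930 + 628*(-161))*(-871589) = (-3252930 - 101108)*(-871589) = -3354038*(-871589) = 2923342626382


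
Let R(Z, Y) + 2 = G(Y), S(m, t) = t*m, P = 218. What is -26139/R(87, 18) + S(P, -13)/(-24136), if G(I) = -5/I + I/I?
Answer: 5678050727/277564 ≈ 20457.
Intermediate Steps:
S(m, t) = m*t
G(I) = 1 - 5/I (G(I) = -5/I + 1 = 1 - 5/I)
R(Z, Y) = -2 + (-5 + Y)/Y
-26139/R(87, 18) + S(P, -13)/(-24136) = -26139*18/(-5 - 1*18) + (218*(-13))/(-24136) = -26139*18/(-5 - 18) - 2834*(-1/24136) = -26139/((1/18)*(-23)) + 1417/12068 = -26139/(-23/18) + 1417/12068 = -26139*(-18/23) + 1417/12068 = 470502/23 + 1417/12068 = 5678050727/277564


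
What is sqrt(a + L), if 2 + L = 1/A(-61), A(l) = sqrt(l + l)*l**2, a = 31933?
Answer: sqrt(1768446195884 - 122*I*sqrt(122))/7442 ≈ 178.69 - 6.8081e-8*I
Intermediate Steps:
A(l) = sqrt(2)*l**(5/2) (A(l) = sqrt(2*l)*l**2 = (sqrt(2)*sqrt(l))*l**2 = sqrt(2)*l**(5/2))
L = -2 - I*sqrt(122)/453962 (L = -2 + 1/(sqrt(2)*(-61)**(5/2)) = -2 + 1/(sqrt(2)*(3721*I*sqrt(61))) = -2 + 1/(3721*I*sqrt(122)) = -2 - I*sqrt(122)/453962 ≈ -2.0 - 2.4331e-5*I)
sqrt(a + L) = sqrt(31933 + (-2 - I*sqrt(122)/453962)) = sqrt(31931 - I*sqrt(122)/453962)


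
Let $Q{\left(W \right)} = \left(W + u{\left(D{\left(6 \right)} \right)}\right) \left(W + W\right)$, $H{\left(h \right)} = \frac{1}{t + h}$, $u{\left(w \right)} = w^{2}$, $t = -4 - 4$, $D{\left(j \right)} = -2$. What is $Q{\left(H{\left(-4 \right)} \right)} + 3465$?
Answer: $\frac{249433}{72} \approx 3464.3$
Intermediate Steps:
$t = -8$ ($t = -4 - 4 = -8$)
$H{\left(h \right)} = \frac{1}{-8 + h}$
$Q{\left(W \right)} = 2 W \left(4 + W\right)$ ($Q{\left(W \right)} = \left(W + \left(-2\right)^{2}\right) \left(W + W\right) = \left(W + 4\right) 2 W = \left(4 + W\right) 2 W = 2 W \left(4 + W\right)$)
$Q{\left(H{\left(-4 \right)} \right)} + 3465 = \frac{2 \left(4 + \frac{1}{-8 - 4}\right)}{-8 - 4} + 3465 = \frac{2 \left(4 + \frac{1}{-12}\right)}{-12} + 3465 = 2 \left(- \frac{1}{12}\right) \left(4 - \frac{1}{12}\right) + 3465 = 2 \left(- \frac{1}{12}\right) \frac{47}{12} + 3465 = - \frac{47}{72} + 3465 = \frac{249433}{72}$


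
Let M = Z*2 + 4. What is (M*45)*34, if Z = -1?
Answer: 3060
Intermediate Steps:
M = 2 (M = -1*2 + 4 = -2 + 4 = 2)
(M*45)*34 = (2*45)*34 = 90*34 = 3060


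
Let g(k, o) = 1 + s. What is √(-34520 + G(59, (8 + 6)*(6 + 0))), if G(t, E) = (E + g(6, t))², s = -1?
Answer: 2*I*√6866 ≈ 165.72*I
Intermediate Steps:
g(k, o) = 0 (g(k, o) = 1 - 1 = 0)
G(t, E) = E² (G(t, E) = (E + 0)² = E²)
√(-34520 + G(59, (8 + 6)*(6 + 0))) = √(-34520 + ((8 + 6)*(6 + 0))²) = √(-34520 + (14*6)²) = √(-34520 + 84²) = √(-34520 + 7056) = √(-27464) = 2*I*√6866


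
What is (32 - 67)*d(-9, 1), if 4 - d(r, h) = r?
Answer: -455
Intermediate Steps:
d(r, h) = 4 - r
(32 - 67)*d(-9, 1) = (32 - 67)*(4 - 1*(-9)) = -35*(4 + 9) = -35*13 = -455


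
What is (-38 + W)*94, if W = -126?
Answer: -15416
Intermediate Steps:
(-38 + W)*94 = (-38 - 126)*94 = -164*94 = -15416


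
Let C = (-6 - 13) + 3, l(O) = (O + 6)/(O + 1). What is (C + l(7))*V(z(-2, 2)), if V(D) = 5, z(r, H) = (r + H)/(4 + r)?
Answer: -575/8 ≈ -71.875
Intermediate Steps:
z(r, H) = (H + r)/(4 + r)
l(O) = (6 + O)/(1 + O)
C = -16 (C = -19 + 3 = -16)
(C + l(7))*V(z(-2, 2)) = (-16 + (6 + 7)/(1 + 7))*5 = (-16 + 13/8)*5 = -115/8*5 = -575/8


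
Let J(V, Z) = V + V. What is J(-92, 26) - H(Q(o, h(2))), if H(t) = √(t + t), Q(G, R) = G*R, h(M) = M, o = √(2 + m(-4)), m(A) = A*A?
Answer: -184 - 2*2^(¼)*√3 ≈ -188.12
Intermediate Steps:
J(V, Z) = 2*V
m(A) = A²
o = 3*√2 (o = √(2 + (-4)²) = √(2 + 16) = √18 = 3*√2 ≈ 4.2426)
H(t) = √2*√t (H(t) = √(2*t) = √2*√t)
J(-92, 26) - H(Q(o, h(2))) = 2*(-92) - √2*√((3*√2)*2) = -184 - √2*√(6*√2) = -184 - √2*2^(¾)*√3 = -184 - 2*2^(¼)*√3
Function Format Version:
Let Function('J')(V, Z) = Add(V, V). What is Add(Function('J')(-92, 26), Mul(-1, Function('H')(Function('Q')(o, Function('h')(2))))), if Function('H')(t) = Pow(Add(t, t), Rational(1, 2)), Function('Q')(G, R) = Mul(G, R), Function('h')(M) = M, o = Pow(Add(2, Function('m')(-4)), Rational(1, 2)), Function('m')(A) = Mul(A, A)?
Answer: Add(-184, Mul(-2, Pow(2, Rational(1, 4)), Pow(3, Rational(1, 2)))) ≈ -188.12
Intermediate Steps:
Function('J')(V, Z) = Mul(2, V)
Function('m')(A) = Pow(A, 2)
o = Mul(3, Pow(2, Rational(1, 2))) (o = Pow(Add(2, Pow(-4, 2)), Rational(1, 2)) = Pow(Add(2, 16), Rational(1, 2)) = Pow(18, Rational(1, 2)) = Mul(3, Pow(2, Rational(1, 2))) ≈ 4.2426)
Function('H')(t) = Mul(Pow(2, Rational(1, 2)), Pow(t, Rational(1, 2))) (Function('H')(t) = Pow(Mul(2, t), Rational(1, 2)) = Mul(Pow(2, Rational(1, 2)), Pow(t, Rational(1, 2))))
Add(Function('J')(-92, 26), Mul(-1, Function('H')(Function('Q')(o, Function('h')(2))))) = Add(Mul(2, -92), Mul(-1, Mul(Pow(2, Rational(1, 2)), Pow(Mul(Mul(3, Pow(2, Rational(1, 2))), 2), Rational(1, 2))))) = Add(-184, Mul(-1, Mul(Pow(2, Rational(1, 2)), Pow(Mul(6, Pow(2, Rational(1, 2))), Rational(1, 2))))) = Add(-184, Mul(-1, Mul(Pow(2, Rational(1, 2)), Mul(Pow(2, Rational(3, 4)), Pow(3, Rational(1, 2)))))) = Add(-184, Mul(-1, Mul(2, Pow(2, Rational(1, 4)), Pow(3, Rational(1, 2))))) = Add(-184, Mul(-2, Pow(2, Rational(1, 4)), Pow(3, Rational(1, 2))))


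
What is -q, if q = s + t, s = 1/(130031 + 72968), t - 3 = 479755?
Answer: -97390394243/202999 ≈ -4.7976e+5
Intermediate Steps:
t = 479758 (t = 3 + 479755 = 479758)
s = 1/202999 ≈ 4.9261e-6
q = 97390394243/202999 (q = 1/202999 + 479758 = 97390394243/202999 ≈ 4.7976e+5)
-q = -1*97390394243/202999 = -97390394243/202999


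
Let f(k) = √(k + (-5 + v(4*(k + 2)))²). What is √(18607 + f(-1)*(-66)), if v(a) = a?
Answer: √18607 ≈ 136.41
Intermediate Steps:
f(k) = √(k + (3 + 4*k)²) (f(k) = √(k + (-5 + 4*(k + 2))²) = √(k + (-5 + 4*(2 + k))²) = √(k + (-5 + (8 + 4*k))²) = √(k + (3 + 4*k)²))
√(18607 + f(-1)*(-66)) = √(18607 + √(-1 + (3 + 4*(-1))²)*(-66)) = √(18607 + √(-1 + (3 - 4)²)*(-66)) = √(18607 + √(-1 + (-1)²)*(-66)) = √(18607 + √(-1 + 1)*(-66)) = √(18607 + √0*(-66)) = √(18607 + 0*(-66)) = √(18607 + 0) = √18607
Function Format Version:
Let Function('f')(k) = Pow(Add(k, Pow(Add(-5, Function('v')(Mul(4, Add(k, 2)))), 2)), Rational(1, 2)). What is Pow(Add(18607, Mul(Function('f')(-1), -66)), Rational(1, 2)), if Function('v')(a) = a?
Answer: Pow(18607, Rational(1, 2)) ≈ 136.41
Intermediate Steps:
Function('f')(k) = Pow(Add(k, Pow(Add(3, Mul(4, k)), 2)), Rational(1, 2)) (Function('f')(k) = Pow(Add(k, Pow(Add(-5, Mul(4, Add(k, 2))), 2)), Rational(1, 2)) = Pow(Add(k, Pow(Add(-5, Mul(4, Add(2, k))), 2)), Rational(1, 2)) = Pow(Add(k, Pow(Add(-5, Add(8, Mul(4, k))), 2)), Rational(1, 2)) = Pow(Add(k, Pow(Add(3, Mul(4, k)), 2)), Rational(1, 2)))
Pow(Add(18607, Mul(Function('f')(-1), -66)), Rational(1, 2)) = Pow(Add(18607, Mul(Pow(Add(-1, Pow(Add(3, Mul(4, -1)), 2)), Rational(1, 2)), -66)), Rational(1, 2)) = Pow(Add(18607, Mul(Pow(Add(-1, Pow(Add(3, -4), 2)), Rational(1, 2)), -66)), Rational(1, 2)) = Pow(Add(18607, Mul(Pow(Add(-1, Pow(-1, 2)), Rational(1, 2)), -66)), Rational(1, 2)) = Pow(Add(18607, Mul(Pow(Add(-1, 1), Rational(1, 2)), -66)), Rational(1, 2)) = Pow(Add(18607, Mul(Pow(0, Rational(1, 2)), -66)), Rational(1, 2)) = Pow(Add(18607, Mul(0, -66)), Rational(1, 2)) = Pow(Add(18607, 0), Rational(1, 2)) = Pow(18607, Rational(1, 2))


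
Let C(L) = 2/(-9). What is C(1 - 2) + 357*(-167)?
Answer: -536573/9 ≈ -59619.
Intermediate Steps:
C(L) = -2/9 (C(L) = 2*(-⅑) = -2/9)
C(1 - 2) + 357*(-167) = -2/9 + 357*(-167) = -2/9 - 59619 = -536573/9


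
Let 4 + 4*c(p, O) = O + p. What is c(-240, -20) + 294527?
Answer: 294461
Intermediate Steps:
c(p, O) = -1 + O/4 + p/4 (c(p, O) = -1 + (O + p)/4 = -1 + (O/4 + p/4) = -1 + O/4 + p/4)
c(-240, -20) + 294527 = (-1 + (1/4)*(-20) + (1/4)*(-240)) + 294527 = (-1 - 5 - 60) + 294527 = -66 + 294527 = 294461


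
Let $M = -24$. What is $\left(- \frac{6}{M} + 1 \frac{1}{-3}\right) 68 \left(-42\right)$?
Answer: $238$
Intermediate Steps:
$\left(- \frac{6}{M} + 1 \frac{1}{-3}\right) 68 \left(-42\right) = \left(- \frac{6}{-24} + 1 \frac{1}{-3}\right) 68 \left(-42\right) = \left(\left(-6\right) \left(- \frac{1}{24}\right) + 1 \left(- \frac{1}{3}\right)\right) 68 \left(-42\right) = \left(\frac{1}{4} - \frac{1}{3}\right) 68 \left(-42\right) = \left(- \frac{1}{12}\right) 68 \left(-42\right) = \left(- \frac{17}{3}\right) \left(-42\right) = 238$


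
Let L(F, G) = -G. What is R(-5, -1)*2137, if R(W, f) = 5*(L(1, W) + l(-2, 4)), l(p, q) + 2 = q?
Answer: 74795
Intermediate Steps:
l(p, q) = -2 + q
R(W, f) = 10 - 5*W (R(W, f) = 5*(-W + (-2 + 4)) = 5*(-W + 2) = 5*(2 - W) = 10 - 5*W)
R(-5, -1)*2137 = (10 - 5*(-5))*2137 = (10 + 25)*2137 = 35*2137 = 74795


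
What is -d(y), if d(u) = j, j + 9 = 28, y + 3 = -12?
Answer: -19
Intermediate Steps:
y = -15 (y = -3 - 12 = -15)
j = 19 (j = -9 + 28 = 19)
d(u) = 19
-d(y) = -1*19 = -19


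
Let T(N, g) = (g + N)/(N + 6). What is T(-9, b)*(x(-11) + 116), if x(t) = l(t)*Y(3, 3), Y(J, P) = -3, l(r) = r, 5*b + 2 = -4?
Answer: 2533/5 ≈ 506.60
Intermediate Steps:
b = -6/5 (b = -⅖ + (⅕)*(-4) = -⅖ - ⅘ = -6/5 ≈ -1.2000)
x(t) = -3*t (x(t) = t*(-3) = -3*t)
T(N, g) = (N + g)/(6 + N)
T(-9, b)*(x(-11) + 116) = ((-9 - 6/5)/(6 - 9))*(-3*(-11) + 116) = (-51/5/(-3))*(33 + 116) = -⅓*(-51/5)*149 = (17/5)*149 = 2533/5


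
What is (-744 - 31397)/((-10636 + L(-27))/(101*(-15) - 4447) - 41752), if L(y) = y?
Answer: 191624642/248914761 ≈ 0.76984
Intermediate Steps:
(-744 - 31397)/((-10636 + L(-27))/(101*(-15) - 4447) - 41752) = (-744 - 31397)/((-10636 - 27)/(101*(-15) - 4447) - 41752) = -32141/(-10663/(-1515 - 4447) - 41752) = -32141/(-10663/(-5962) - 41752) = -32141/(-10663*(-1/5962) - 41752) = -32141/(10663/5962 - 41752) = -32141/(-248914761/5962) = -32141*(-5962/248914761) = 191624642/248914761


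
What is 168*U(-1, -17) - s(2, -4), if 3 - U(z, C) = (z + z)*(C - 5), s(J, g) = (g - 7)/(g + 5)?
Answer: -6877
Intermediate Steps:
s(J, g) = (-7 + g)/(5 + g)
U(z, C) = 3 - 2*z*(-5 + C) (U(z, C) = 3 - (z + z)*(C - 5) = 3 - 2*z*(-5 + C))
168*U(-1, -17) - s(2, -4) = 168*(3 + 10*(-1) - 2*(-17)*(-1)) - (-7 - 4)/(5 - 4) = 168*(3 - 10 - 34) - (-11)/1 = 168*(-41) - (-11) = -6888 - 1*(-11) = -6888 + 11 = -6877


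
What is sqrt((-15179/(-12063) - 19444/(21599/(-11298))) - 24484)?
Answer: I*sqrt(971577889120848939447)/260548737 ≈ 119.63*I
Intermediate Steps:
sqrt((-15179/(-12063) - 19444/(21599/(-11298))) - 24484) = sqrt((-15179*(-1/12063) - 19444/(21599*(-1/11298))) - 24484) = sqrt((15179/12063 - 19444/(-21599/11298)) - 24484) = sqrt((15179/12063 - 19444*(-11298/21599)) - 24484) = sqrt((15179/12063 + 219678312/21599) - 24484) = sqrt(2650307328877/260548737 - 24484) = sqrt(-3728967947831/260548737) = I*sqrt(971577889120848939447)/260548737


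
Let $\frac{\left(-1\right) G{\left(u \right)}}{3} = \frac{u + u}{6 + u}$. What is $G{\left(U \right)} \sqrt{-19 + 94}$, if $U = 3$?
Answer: $- 10 \sqrt{3} \approx -17.32$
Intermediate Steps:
$G{\left(u \right)} = - \frac{6 u}{6 + u}$ ($G{\left(u \right)} = - 3 \frac{u + u}{6 + u} = - 3 \frac{2 u}{6 + u} = - \frac{6 u}{6 + u}$)
$G{\left(U \right)} \sqrt{-19 + 94} = \left(-6\right) 3 \frac{1}{6 + 3} \sqrt{-19 + 94} = \left(-6\right) 3 \cdot \frac{1}{9} \sqrt{75} = \left(-6\right) 3 \cdot \frac{1}{9} \cdot 5 \sqrt{3} = - 2 \cdot 5 \sqrt{3} = - 10 \sqrt{3}$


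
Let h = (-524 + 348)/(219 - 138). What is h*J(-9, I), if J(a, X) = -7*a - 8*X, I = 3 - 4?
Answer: -12496/81 ≈ -154.27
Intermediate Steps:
I = -1
h = -176/81 ≈ -2.1728
J(a, X) = -8*X - 7*a
h*J(-9, I) = -176*(-8*(-1) - 7*(-9))/81 = -176*(8 + 63)/81 = -176/81*71 = -12496/81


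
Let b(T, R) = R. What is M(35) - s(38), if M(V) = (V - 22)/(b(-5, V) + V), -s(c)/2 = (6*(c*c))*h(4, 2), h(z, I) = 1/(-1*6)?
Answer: -202147/70 ≈ -2887.8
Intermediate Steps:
h(z, I) = -⅙ (h(z, I) = 1/(-6) = -⅙)
s(c) = 2*c² (s(c) = -2*6*(c*c)*(-1)/6 = -2*6*c²*(-1)/6 = -(-2)*c² = 2*c²)
M(V) = (-22 + V)/(2*V) (M(V) = (V - 22)/(V + V) = (-22 + V)/((2*V)) = (-22 + V)*(1/(2*V)) = (-22 + V)/(2*V))
M(35) - s(38) = (½)*(-22 + 35)/35 - 2*38² = (½)*(1/35)*13 - 2*1444 = 13/70 - 1*2888 = 13/70 - 2888 = -202147/70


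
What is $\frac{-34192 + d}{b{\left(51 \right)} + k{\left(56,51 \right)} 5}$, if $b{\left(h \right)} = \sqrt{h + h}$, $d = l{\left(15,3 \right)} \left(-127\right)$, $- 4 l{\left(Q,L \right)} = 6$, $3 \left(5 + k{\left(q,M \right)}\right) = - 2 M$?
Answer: $\frac{4420195}{25282} + \frac{68003 \sqrt{102}}{75846} \approx 183.89$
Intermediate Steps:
$k{\left(q,M \right)} = -5 - \frac{2 M}{3}$ ($k{\left(q,M \right)} = -5 + \frac{\left(-2\right) M}{3} = -5 - \frac{2 M}{3}$)
$l{\left(Q,L \right)} = - \frac{3}{2}$ ($l{\left(Q,L \right)} = \left(- \frac{1}{4}\right) 6 = - \frac{3}{2}$)
$d = \frac{381}{2}$ ($d = \left(- \frac{3}{2}\right) \left(-127\right) = \frac{381}{2} \approx 190.5$)
$b{\left(h \right)} = \sqrt{2} \sqrt{h}$ ($b{\left(h \right)} = \sqrt{2 h} = \sqrt{2} \sqrt{h}$)
$\frac{-34192 + d}{b{\left(51 \right)} + k{\left(56,51 \right)} 5} = \frac{-34192 + \frac{381}{2}}{\sqrt{2} \sqrt{51} + \left(-5 - 34\right) 5} = - \frac{68003}{2 \left(\sqrt{102} + \left(-5 - 34\right) 5\right)} = - \frac{68003}{2 \left(\sqrt{102} - 195\right)} = - \frac{68003}{2 \left(-195 + \sqrt{102}\right)}$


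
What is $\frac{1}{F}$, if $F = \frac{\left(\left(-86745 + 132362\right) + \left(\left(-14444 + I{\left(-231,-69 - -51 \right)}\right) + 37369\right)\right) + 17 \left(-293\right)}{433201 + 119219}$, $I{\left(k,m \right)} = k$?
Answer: $\frac{18414}{2111} \approx 8.7229$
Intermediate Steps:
$F = \frac{2111}{18414}$ ($F = \frac{\left(\left(-86745 + 132362\right) + \left(\left(-14444 - 231\right) + 37369\right)\right) + 17 \left(-293\right)}{433201 + 119219} = \frac{\left(45617 + \left(-14675 + 37369\right)\right) - 4981}{552420} = \left(\left(45617 + 22694\right) - 4981\right) \frac{1}{552420} = \left(68311 - 4981\right) \frac{1}{552420} = 63330 \cdot \frac{1}{552420} = \frac{2111}{18414} \approx 0.11464$)
$\frac{1}{F} = \frac{1}{\frac{2111}{18414}} = \frac{18414}{2111}$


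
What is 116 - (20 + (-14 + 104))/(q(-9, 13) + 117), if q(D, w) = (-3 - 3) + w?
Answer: 7137/62 ≈ 115.11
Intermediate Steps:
q(D, w) = -6 + w
116 - (20 + (-14 + 104))/(q(-9, 13) + 117) = 116 - (20 + (-14 + 104))/((-6 + 13) + 117) = 116 - (20 + 90)/(7 + 117) = 116 - 110/124 = 116 - 1*55/62 = 116 - 55/62 = 7137/62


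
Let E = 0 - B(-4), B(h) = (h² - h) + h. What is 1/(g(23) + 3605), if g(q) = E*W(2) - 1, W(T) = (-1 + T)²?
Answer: 1/3588 ≈ 0.00027871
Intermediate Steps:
B(h) = h²
E = -16 (E = 0 - 1*(-4)² = 0 - 1*16 = 0 - 16 = -16)
g(q) = -17 (g(q) = -16*(-1 + 2)² - 1 = -16*1² - 1 = -16*1 - 1 = -16 - 1 = -17)
1/(g(23) + 3605) = 1/(-17 + 3605) = 1/3588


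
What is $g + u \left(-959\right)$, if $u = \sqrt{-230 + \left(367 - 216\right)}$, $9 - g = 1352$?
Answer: $-1343 - 959 i \sqrt{79} \approx -1343.0 - 8523.8 i$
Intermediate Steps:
$g = -1343$ ($g = 9 - 1352 = -1343$)
$u = i \sqrt{79}$ ($u = \sqrt{-230 + \left(367 - 216\right)} = \sqrt{-230 + 151} = \sqrt{-79} = i \sqrt{79} \approx 8.8882 i$)
$g + u \left(-959\right) = -1343 + i \sqrt{79} \left(-959\right) = -1343 - 959 i \sqrt{79}$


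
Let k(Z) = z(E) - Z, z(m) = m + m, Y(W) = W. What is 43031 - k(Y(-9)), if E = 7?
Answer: 43008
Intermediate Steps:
z(m) = 2*m
k(Z) = 14 - Z (k(Z) = 2*7 - Z = 14 - Z)
43031 - k(Y(-9)) = 43031 - (14 - 1*(-9)) = 43031 - (14 + 9) = 43031 - 1*23 = 43031 - 23 = 43008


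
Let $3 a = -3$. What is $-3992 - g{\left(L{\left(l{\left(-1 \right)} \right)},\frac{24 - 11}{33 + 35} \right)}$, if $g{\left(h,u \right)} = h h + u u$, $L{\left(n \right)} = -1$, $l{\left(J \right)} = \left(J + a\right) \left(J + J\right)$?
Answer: $- \frac{18463801}{4624} \approx -3993.0$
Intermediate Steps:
$a = -1$ ($a = \frac{1}{3} \left(-3\right) = -1$)
$l{\left(J \right)} = 2 J \left(-1 + J\right)$ ($l{\left(J \right)} = \left(J - 1\right) \left(J + J\right) = \left(-1 + J\right) 2 J = 2 J \left(-1 + J\right)$)
$g{\left(h,u \right)} = h^{2} + u^{2}$
$-3992 - g{\left(L{\left(l{\left(-1 \right)} \right)},\frac{24 - 11}{33 + 35} \right)} = -3992 - \left(\left(-1\right)^{2} + \left(\frac{24 - 11}{33 + 35}\right)^{2}\right) = -3992 - \left(1 + \left(\frac{13}{68}\right)^{2}\right) = -3992 - \left(1 + \frac{169}{4624}\right) = -3992 - \frac{4793}{4624} = - \frac{18463801}{4624}$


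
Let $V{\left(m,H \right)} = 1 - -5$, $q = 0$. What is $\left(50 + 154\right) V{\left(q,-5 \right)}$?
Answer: $1224$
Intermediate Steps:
$V{\left(m,H \right)} = 6$ ($V{\left(m,H \right)} = 1 + 5 = 6$)
$\left(50 + 154\right) V{\left(q,-5 \right)} = \left(50 + 154\right) 6 = 204 \cdot 6 = 1224$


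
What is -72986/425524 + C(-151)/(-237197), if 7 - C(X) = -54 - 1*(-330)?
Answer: -8598797143/50466508114 ≈ -0.17039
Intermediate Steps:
C(X) = -269 (C(X) = 7 - (-54 - 1*(-330)) = 7 - (-54 + 330) = 7 - 1*276 = 7 - 276 = -269)
-72986/425524 + C(-151)/(-237197) = -72986/425524 - 269/(-237197) = -72986*1/425524 - 269*(-1/237197) = -36493/212762 + 269/237197 = -8598797143/50466508114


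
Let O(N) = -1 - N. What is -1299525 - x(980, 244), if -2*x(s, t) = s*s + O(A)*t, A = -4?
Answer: -818959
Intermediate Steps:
x(s, t) = -3*t/2 - s²/2 (x(s, t) = -(s*s + (-1 - 1*(-4))*t)/2 = -(s² + (-1 + 4)*t)/2 = -(s² + 3*t)/2 = -3*t/2 - s²/2)
-1299525 - x(980, 244) = -1299525 - (-3/2*244 - ½*980²) = -1299525 - (-366 - ½*960400) = -1299525 - (-366 - 480200) = -1299525 - 1*(-480566) = -1299525 + 480566 = -818959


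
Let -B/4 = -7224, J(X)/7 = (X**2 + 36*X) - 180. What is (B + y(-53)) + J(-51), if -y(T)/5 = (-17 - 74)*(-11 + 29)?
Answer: 41181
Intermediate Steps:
y(T) = 8190 (y(T) = -5*(-17 - 74)*(-11 + 29) = -(-455)*18 = -5*(-1638) = 8190)
J(X) = -1260 + 7*X**2 + 252*X (J(X) = 7*((X**2 + 36*X) - 180) = 7*(-180 + X**2 + 36*X) = -1260 + 7*X**2 + 252*X)
B = 28896 (B = -4*(-7224) = 28896)
(B + y(-53)) + J(-51) = (28896 + 8190) + (-1260 + 7*(-51)**2 + 252*(-51)) = 37086 + (-1260 + 7*2601 - 12852) = 37086 + (-1260 + 18207 - 12852) = 37086 + 4095 = 41181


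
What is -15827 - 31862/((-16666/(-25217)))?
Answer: -533618418/8333 ≈ -64037.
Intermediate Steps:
-15827 - 31862/((-16666/(-25217))) = -15827 - 31862/((-16666*(-1/25217))) = -15827 - 31862/16666/25217 = -15827 - 31862*25217/16666 = -15827 - 1*401732027/8333 = -15827 - 401732027/8333 = -533618418/8333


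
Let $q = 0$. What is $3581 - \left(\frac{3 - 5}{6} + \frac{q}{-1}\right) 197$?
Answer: $\frac{10940}{3} \approx 3646.7$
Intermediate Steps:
$3581 - \left(\frac{3 - 5}{6} + \frac{q}{-1}\right) 197 = 3581 - \left(\frac{3 - 5}{6} + \frac{0}{-1}\right) 197 = 3581 - \left(\left(3 - 5\right) \frac{1}{6} + 0 \left(-1\right)\right) 197 = 3581 - \left(\left(-2\right) \frac{1}{6} + 0\right) 197 = 3581 - \left(- \frac{1}{3} + 0\right) 197 = 3581 - \left(- \frac{1}{3}\right) 197 = 3581 - - \frac{197}{3} = 3581 + \frac{197}{3} = \frac{10940}{3}$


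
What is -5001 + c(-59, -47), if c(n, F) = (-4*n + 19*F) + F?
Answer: -5705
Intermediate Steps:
c(n, F) = -4*n + 20*F
-5001 + c(-59, -47) = -5001 + (-4*(-59) + 20*(-47)) = -5001 + (236 - 940) = -5001 - 704 = -5705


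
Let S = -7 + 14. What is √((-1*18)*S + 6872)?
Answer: √6746 ≈ 82.134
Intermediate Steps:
S = 7
√((-1*18)*S + 6872) = √(-1*18*7 + 6872) = √(-18*7 + 6872) = √(-126 + 6872) = √6746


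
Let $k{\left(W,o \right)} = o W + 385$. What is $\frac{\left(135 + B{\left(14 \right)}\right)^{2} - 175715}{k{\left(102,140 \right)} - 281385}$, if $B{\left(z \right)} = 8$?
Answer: $\frac{77633}{133360} \approx 0.58213$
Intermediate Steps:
$k{\left(W,o \right)} = 385 + W o$ ($k{\left(W,o \right)} = W o + 385 = 385 + W o$)
$\frac{\left(135 + B{\left(14 \right)}\right)^{2} - 175715}{k{\left(102,140 \right)} - 281385} = \frac{\left(135 + 8\right)^{2} - 175715}{\left(385 + 102 \cdot 140\right) - 281385} = \frac{143^{2} - 175715}{\left(385 + 14280\right) - 281385} = \frac{20449 - 175715}{14665 - 281385} = - \frac{155266}{-266720} = \left(-155266\right) \left(- \frac{1}{266720}\right) = \frac{77633}{133360}$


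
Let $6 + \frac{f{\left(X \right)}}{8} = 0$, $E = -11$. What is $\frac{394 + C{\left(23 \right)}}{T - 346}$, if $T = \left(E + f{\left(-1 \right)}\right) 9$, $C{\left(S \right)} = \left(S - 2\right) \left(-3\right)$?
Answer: $- \frac{331}{877} \approx -0.37742$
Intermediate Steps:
$f{\left(X \right)} = -48$ ($f{\left(X \right)} = -48 + 8 \cdot 0 = -48 + 0 = -48$)
$C{\left(S \right)} = 6 - 3 S$ ($C{\left(S \right)} = \left(-2 + S\right) \left(-3\right) = 6 - 3 S$)
$T = -531$ ($T = \left(-11 - 48\right) 9 = \left(-59\right) 9 = -531$)
$\frac{394 + C{\left(23 \right)}}{T - 346} = \frac{394 + \left(6 - 69\right)}{-531 - 346} = \frac{394 + \left(6 - 69\right)}{-877} = \left(394 - 63\right) \left(- \frac{1}{877}\right) = 331 \left(- \frac{1}{877}\right) = - \frac{331}{877}$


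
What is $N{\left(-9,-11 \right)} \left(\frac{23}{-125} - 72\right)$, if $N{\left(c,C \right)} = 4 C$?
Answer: $\frac{397012}{125} \approx 3176.1$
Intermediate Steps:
$N{\left(-9,-11 \right)} \left(\frac{23}{-125} - 72\right) = 4 \left(-11\right) \left(\frac{23}{-125} - 72\right) = - 44 \left(23 \left(- \frac{1}{125}\right) - 72\right) = - 44 \left(- \frac{23}{125} - 72\right) = \left(-44\right) \left(- \frac{9023}{125}\right) = \frac{397012}{125}$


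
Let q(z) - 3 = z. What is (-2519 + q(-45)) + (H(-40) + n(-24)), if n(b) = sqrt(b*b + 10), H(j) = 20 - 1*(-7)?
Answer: -2534 + sqrt(586) ≈ -2509.8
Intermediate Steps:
q(z) = 3 + z
H(j) = 27 (H(j) = 20 + 7 = 27)
n(b) = sqrt(10 + b**2) (n(b) = sqrt(b**2 + 10) = sqrt(10 + b**2))
(-2519 + q(-45)) + (H(-40) + n(-24)) = (-2519 + (3 - 45)) + (27 + sqrt(10 + (-24)**2)) = (-2519 - 42) + (27 + sqrt(10 + 576)) = -2561 + (27 + sqrt(586)) = -2534 + sqrt(586)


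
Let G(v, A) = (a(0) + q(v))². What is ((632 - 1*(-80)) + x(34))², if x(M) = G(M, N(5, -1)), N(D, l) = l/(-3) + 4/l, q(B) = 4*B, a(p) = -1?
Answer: 358609969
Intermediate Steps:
N(D, l) = 4/l - l/3 (N(D, l) = l*(-⅓) + 4/l = -l/3 + 4/l = 4/l - l/3)
G(v, A) = (-1 + 4*v)²
x(M) = (-1 + 4*M)²
((632 - 1*(-80)) + x(34))² = ((632 - 1*(-80)) + (-1 + 4*34)²)² = ((632 + 80) + (-1 + 136)²)² = (712 + 135²)² = (712 + 18225)² = 18937² = 358609969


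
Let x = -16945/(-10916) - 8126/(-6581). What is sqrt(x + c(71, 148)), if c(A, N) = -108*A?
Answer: I*sqrt(9889516684231441383)/35919098 ≈ 87.551*I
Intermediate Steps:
x = 200218461/71838196 (x = -16945*(-1/10916) - 8126*(-1/6581) = 16945/10916 + 8126/6581 = 200218461/71838196 ≈ 2.7871)
sqrt(x + c(71, 148)) = sqrt(200218461/71838196 - 108*71) = sqrt(200218461/71838196 - 7668) = sqrt(-550655068467/71838196) = I*sqrt(9889516684231441383)/35919098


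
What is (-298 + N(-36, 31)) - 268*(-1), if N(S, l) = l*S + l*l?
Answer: -185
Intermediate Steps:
N(S, l) = l**2 + S*l (N(S, l) = S*l + l**2 = l**2 + S*l)
(-298 + N(-36, 31)) - 268*(-1) = (-298 + 31*(-36 + 31)) - 268*(-1) = (-298 + 31*(-5)) + 268 = (-298 - 155) + 268 = -453 + 268 = -185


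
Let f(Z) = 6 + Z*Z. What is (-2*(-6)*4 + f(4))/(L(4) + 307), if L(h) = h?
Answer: 70/311 ≈ 0.22508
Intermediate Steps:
f(Z) = 6 + Z²
(-2*(-6)*4 + f(4))/(L(4) + 307) = (-2*(-6)*4 + (6 + 4²))/(4 + 307) = (12*4 + (6 + 16))/311 = (48 + 22)*(1/311) = 70*(1/311) = 70/311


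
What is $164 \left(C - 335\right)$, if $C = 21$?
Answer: $-51496$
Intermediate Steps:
$164 \left(C - 335\right) = 164 \left(21 - 335\right) = 164 \left(-314\right) = -51496$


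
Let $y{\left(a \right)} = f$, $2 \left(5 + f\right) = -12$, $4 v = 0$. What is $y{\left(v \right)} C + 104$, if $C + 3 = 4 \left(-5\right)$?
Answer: $357$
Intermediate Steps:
$v = 0$ ($v = \frac{1}{4} \cdot 0 = 0$)
$f = -11$ ($f = -5 + \frac{1}{2} \left(-12\right) = -5 - 6 = -11$)
$C = -23$ ($C = -3 + 4 \left(-5\right) = -3 - 20 = -23$)
$y{\left(a \right)} = -11$
$y{\left(v \right)} C + 104 = \left(-11\right) \left(-23\right) + 104 = 253 + 104 = 357$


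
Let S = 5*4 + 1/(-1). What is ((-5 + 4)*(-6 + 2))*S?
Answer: 76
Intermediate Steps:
S = 19 (S = 20 - 1 = 19)
((-5 + 4)*(-6 + 2))*S = ((-5 + 4)*(-6 + 2))*19 = -1*(-4)*19 = 4*19 = 76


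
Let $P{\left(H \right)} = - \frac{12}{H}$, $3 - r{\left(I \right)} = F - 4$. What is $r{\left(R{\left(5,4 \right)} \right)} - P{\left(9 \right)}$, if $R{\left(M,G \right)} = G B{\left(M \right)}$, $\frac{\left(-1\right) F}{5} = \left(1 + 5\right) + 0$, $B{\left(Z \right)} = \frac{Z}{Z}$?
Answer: $\frac{115}{3} \approx 38.333$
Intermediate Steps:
$B{\left(Z \right)} = 1$
$F = -30$ ($F = - 5 \left(\left(1 + 5\right) + 0\right) = - 5 \left(6 + 0\right) = \left(-5\right) 6 = -30$)
$R{\left(M,G \right)} = G$ ($R{\left(M,G \right)} = G 1 = G$)
$r{\left(I \right)} = 37$ ($r{\left(I \right)} = 3 - \left(-30 - 4\right) = 3 - -34 = 3 + 34 = 37$)
$r{\left(R{\left(5,4 \right)} \right)} - P{\left(9 \right)} = 37 - - \frac{12}{9} = 37 - \left(-12\right) \frac{1}{9} = 37 - - \frac{4}{3} = 37 + \frac{4}{3} = \frac{115}{3}$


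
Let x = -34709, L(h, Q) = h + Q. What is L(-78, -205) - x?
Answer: 34426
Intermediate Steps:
L(h, Q) = Q + h
L(-78, -205) - x = (-205 - 78) - 1*(-34709) = -283 + 34709 = 34426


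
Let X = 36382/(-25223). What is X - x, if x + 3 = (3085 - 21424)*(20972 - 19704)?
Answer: 586531948283/25223 ≈ 2.3254e+7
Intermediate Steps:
X = -36382/25223 (X = 36382*(-1/25223) = -36382/25223 ≈ -1.4424)
x = -23253855 (x = -3 + (3085 - 21424)*(20972 - 19704) = -3 - 18339*1268 = -3 - 23253852 = -23253855)
X - x = -36382/25223 - 1*(-23253855) = -36382/25223 + 23253855 = 586531948283/25223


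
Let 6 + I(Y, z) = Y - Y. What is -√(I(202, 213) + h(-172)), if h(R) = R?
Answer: -I*√178 ≈ -13.342*I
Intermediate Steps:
I(Y, z) = -6 (I(Y, z) = -6 + (Y - Y) = -6 + 0 = -6)
-√(I(202, 213) + h(-172)) = -√(-6 - 172) = -√(-178) = -I*√178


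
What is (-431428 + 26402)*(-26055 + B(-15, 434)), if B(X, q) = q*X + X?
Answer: 13195747080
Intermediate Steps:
B(X, q) = X + X*q (B(X, q) = X*q + X = X + X*q)
(-431428 + 26402)*(-26055 + B(-15, 434)) = (-431428 + 26402)*(-26055 - 15*(1 + 434)) = -405026*(-26055 - 15*435) = -405026*(-26055 - 6525) = -405026*(-32580) = 13195747080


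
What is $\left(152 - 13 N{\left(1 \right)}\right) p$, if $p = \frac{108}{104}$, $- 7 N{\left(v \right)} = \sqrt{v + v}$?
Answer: $\frac{2052}{13} + \frac{27 \sqrt{2}}{14} \approx 160.57$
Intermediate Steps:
$N{\left(v \right)} = - \frac{\sqrt{2} \sqrt{v}}{7}$ ($N{\left(v \right)} = - \frac{\sqrt{v + v}}{7} = - \frac{\sqrt{2 v}}{7} = - \frac{\sqrt{2} \sqrt{v}}{7}$)
$p = \frac{27}{26}$ ($p = 108 \cdot \frac{1}{104} = \frac{27}{26} \approx 1.0385$)
$\left(152 - 13 N{\left(1 \right)}\right) p = \left(152 - 13 \left(- \frac{\sqrt{2} \sqrt{1}}{7}\right)\right) \frac{27}{26} = \left(152 - 13 \left(\left(- \frac{1}{7}\right) \sqrt{2} \cdot 1\right)\right) \frac{27}{26} = \left(152 - 13 \left(- \frac{\sqrt{2}}{7}\right)\right) \frac{27}{26} = \left(152 + \frac{13 \sqrt{2}}{7}\right) \frac{27}{26} = \frac{2052}{13} + \frac{27 \sqrt{2}}{14}$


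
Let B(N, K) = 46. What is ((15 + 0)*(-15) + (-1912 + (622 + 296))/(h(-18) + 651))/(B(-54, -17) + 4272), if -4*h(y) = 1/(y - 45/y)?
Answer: -9143303/174287434 ≈ -0.052461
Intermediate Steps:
h(y) = -1/(4*(y - 45/y))
((15 + 0)*(-15) + (-1912 + (622 + 296))/(h(-18) + 651))/(B(-54, -17) + 4272) = ((15 + 0)*(-15) + (-1912 + (622 + 296))/(-1*(-18)/(-180 + 4*(-18)²) + 651))/(46 + 4272) = (15*(-15) + (-1912 + 918)/(-1*(-18)/(-180 + 4*324) + 651))/4318 = (-225 - 994/(-1*(-18)/(-180 + 1296) + 651))*(1/4318) = (-225 - 994/(-1*(-18)/1116 + 651))*(1/4318) = (-225 - 994/(-1*(-18)*1/1116 + 651))*(1/4318) = (-225 - 994/(1/62 + 651))*(1/4318) = (-225 - 994/40363/62)*(1/4318) = (-225 - 994*62/40363)*(1/4318) = (-225 - 61628/40363)*(1/4318) = -9143303/40363*1/4318 = -9143303/174287434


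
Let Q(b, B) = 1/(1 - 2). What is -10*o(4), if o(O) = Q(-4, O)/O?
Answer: 5/2 ≈ 2.5000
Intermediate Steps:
Q(b, B) = -1 (Q(b, B) = 1/(-1) = -1)
o(O) = -1/O
-10*o(4) = -(-10)/4 = -10*(-1/4) = 5/2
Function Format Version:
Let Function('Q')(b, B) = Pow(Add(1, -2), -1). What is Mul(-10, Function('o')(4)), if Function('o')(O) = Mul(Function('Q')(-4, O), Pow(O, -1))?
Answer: Rational(5, 2) ≈ 2.5000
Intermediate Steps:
Function('Q')(b, B) = -1 (Function('Q')(b, B) = Pow(-1, -1) = -1)
Function('o')(O) = Mul(-1, Pow(O, -1))
Mul(-10, Function('o')(4)) = Mul(-10, Mul(-1, Pow(4, -1))) = Mul(-10, Mul(-1, Rational(1, 4))) = Mul(-10, Rational(-1, 4)) = Rational(5, 2)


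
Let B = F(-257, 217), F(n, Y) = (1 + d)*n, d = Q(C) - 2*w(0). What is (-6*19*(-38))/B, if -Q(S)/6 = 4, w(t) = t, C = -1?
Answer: 4332/5911 ≈ 0.73287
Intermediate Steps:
Q(S) = -24 (Q(S) = -6*4 = -24)
d = -24 (d = -24 - 2*0 = -24 + 0 = -24)
F(n, Y) = -23*n (F(n, Y) = (1 - 24)*n = -23*n)
B = 5911 (B = -23*(-257) = 5911)
(-6*19*(-38))/B = (-6*19*(-38))/5911 = -114*(-38)*(1/5911) = 4332*(1/5911) = 4332/5911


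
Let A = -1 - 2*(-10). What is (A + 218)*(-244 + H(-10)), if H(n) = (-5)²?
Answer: -51903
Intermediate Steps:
A = 19 (A = -1 + 20 = 19)
H(n) = 25
(A + 218)*(-244 + H(-10)) = (19 + 218)*(-244 + 25) = 237*(-219) = -51903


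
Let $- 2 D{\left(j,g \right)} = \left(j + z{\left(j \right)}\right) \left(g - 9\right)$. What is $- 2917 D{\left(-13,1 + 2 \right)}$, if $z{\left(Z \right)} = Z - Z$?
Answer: $113763$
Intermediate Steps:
$z{\left(Z \right)} = 0$
$D{\left(j,g \right)} = - \frac{j \left(-9 + g\right)}{2}$ ($D{\left(j,g \right)} = - \frac{\left(j + 0\right) \left(g - 9\right)}{2} = - \frac{j \left(-9 + g\right)}{2}$)
$- 2917 D{\left(-13,1 + 2 \right)} = - 2917 \cdot \frac{1}{2} \left(-13\right) \left(9 - \left(1 + 2\right)\right) = - 2917 \cdot \frac{1}{2} \left(-13\right) \left(9 - 3\right) = - 2917 \cdot \frac{1}{2} \left(-13\right) 6 = \left(-2917\right) \left(-39\right) = 113763$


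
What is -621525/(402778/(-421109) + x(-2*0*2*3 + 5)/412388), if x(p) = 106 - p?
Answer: 21586843379187060/33211656371 ≈ 6.4998e+5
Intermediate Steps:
-621525/(402778/(-421109) + x(-2*0*2*3 + 5)/412388) = -621525/(402778/(-421109) + (106 - (-2*0*2*3 + 5))/412388) = -621525/(402778*(-1/421109) + (106 - (-0*3 + 5))*(1/412388)) = -621525/(-402778/421109 + (106 - (-2*0 + 5))*(1/412388)) = -621525/(-402778/421109 + (106 - (0 + 5))*(1/412388)) = -621525/(-402778/421109 + (106 - 1*5)*(1/412388)) = -621525/(-402778/421109 + (106 - 5)*(1/412388)) = -621525/(-402778/421109 + 101*(1/412388)) = -621525/(-402778/421109 + 101/412388) = -621525/(-166058281855/173660298292) = -621525*(-173660298292/166058281855) = 21586843379187060/33211656371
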